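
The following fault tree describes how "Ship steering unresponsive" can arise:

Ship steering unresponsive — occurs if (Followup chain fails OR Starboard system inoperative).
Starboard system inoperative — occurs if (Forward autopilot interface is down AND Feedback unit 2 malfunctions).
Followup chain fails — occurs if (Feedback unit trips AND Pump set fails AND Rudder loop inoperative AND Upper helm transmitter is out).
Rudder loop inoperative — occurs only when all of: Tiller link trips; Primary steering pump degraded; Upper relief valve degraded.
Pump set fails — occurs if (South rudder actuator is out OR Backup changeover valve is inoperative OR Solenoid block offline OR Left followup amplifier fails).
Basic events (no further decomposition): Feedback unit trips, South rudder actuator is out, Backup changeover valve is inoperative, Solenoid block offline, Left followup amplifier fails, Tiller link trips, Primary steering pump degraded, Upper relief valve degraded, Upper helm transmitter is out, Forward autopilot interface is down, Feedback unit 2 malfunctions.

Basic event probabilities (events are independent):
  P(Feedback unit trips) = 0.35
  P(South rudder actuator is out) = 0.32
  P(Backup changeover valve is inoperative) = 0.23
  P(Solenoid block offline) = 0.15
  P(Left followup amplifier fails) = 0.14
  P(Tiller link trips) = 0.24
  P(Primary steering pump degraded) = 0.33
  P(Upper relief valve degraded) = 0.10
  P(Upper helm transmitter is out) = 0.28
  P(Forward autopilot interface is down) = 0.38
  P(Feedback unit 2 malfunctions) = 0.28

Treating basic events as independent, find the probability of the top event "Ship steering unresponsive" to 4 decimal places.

P(Pump set fails) [OR] = 1 − (1−0.32) × (1−0.23) × (1−0.15) × (1−0.14) = 0.617248
P(Rudder loop inoperative) [AND] = 0.24 × 0.33 × 0.10 = 0.007920
P(Followup chain fails) [AND] = 0.35 × 0.617248 × 0.007920 × 0.28 = 0.000479
P(Starboard system inoperative) [AND] = 0.38 × 0.28 = 0.106400
P(Ship steering unresponsive) [OR] = 1 − (1−0.000479) × (1−0.106400) = 0.106828
Rounded to 4 decimal places: P(Ship steering unresponsive) ≈ 0.1068.

0.1068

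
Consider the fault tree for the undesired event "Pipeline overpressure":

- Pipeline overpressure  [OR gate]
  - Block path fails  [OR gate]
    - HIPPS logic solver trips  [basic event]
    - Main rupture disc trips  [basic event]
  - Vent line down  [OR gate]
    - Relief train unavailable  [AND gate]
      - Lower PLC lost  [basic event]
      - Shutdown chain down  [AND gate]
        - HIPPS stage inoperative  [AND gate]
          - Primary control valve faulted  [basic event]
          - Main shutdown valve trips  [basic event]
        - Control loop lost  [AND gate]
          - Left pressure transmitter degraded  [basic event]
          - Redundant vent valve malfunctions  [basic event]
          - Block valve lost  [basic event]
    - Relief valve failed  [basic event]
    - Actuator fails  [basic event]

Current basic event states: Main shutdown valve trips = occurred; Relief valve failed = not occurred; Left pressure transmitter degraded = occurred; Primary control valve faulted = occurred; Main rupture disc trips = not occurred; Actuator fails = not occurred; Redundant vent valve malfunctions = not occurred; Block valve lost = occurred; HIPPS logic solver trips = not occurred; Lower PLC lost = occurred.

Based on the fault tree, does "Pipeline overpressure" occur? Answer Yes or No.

No

Block path fails [OR]: HIPPS logic solver trips=not, Main rupture disc trips=not → no input occurs → does not occur.
HIPPS stage inoperative [AND]: Primary control valve faulted=occurs, Main shutdown valve trips=occurs → all inputs occur → occurs.
Control loop lost [AND]: Left pressure transmitter degraded=occurs, Redundant vent valve malfunctions=not, Block valve lost=occurs → not all inputs occur → does not occur.
Shutdown chain down [AND]: HIPPS stage inoperative=occurs, Control loop lost=not → not all inputs occur → does not occur.
Relief train unavailable [AND]: Lower PLC lost=occurs, Shutdown chain down=not → not all inputs occur → does not occur.
Vent line down [OR]: Relief train unavailable=not, Relief valve failed=not, Actuator fails=not → no input occurs → does not occur.
Pipeline overpressure [OR]: Block path fails=not, Vent line down=not → no input occurs → does not occur.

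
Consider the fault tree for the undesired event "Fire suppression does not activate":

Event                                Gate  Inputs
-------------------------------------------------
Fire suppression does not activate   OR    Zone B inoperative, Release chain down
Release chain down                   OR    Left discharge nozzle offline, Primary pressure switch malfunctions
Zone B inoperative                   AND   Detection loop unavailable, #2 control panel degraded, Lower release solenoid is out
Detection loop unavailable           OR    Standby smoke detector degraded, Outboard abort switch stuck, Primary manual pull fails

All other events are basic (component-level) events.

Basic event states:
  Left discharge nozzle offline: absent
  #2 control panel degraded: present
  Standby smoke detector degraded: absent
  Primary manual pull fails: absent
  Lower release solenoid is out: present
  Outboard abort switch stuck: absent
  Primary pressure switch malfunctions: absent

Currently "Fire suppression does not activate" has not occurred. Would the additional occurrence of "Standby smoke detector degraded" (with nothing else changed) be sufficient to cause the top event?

Yes

Counterfactual: set "Standby smoke detector degraded" to occurred.
Detection loop unavailable [OR]: Standby smoke detector degraded=occurs, Outboard abort switch stuck=not, Primary manual pull fails=not → at least one input occurs → occurs.
Zone B inoperative [AND]: Detection loop unavailable=occurs, #2 control panel degraded=occurs, Lower release solenoid is out=occurs → all inputs occur → occurs.
Release chain down [OR]: Left discharge nozzle offline=not, Primary pressure switch malfunctions=not → no input occurs → does not occur.
Fire suppression does not activate [OR]: Zone B inoperative=occurs, Release chain down=not → at least one input occurs → occurs.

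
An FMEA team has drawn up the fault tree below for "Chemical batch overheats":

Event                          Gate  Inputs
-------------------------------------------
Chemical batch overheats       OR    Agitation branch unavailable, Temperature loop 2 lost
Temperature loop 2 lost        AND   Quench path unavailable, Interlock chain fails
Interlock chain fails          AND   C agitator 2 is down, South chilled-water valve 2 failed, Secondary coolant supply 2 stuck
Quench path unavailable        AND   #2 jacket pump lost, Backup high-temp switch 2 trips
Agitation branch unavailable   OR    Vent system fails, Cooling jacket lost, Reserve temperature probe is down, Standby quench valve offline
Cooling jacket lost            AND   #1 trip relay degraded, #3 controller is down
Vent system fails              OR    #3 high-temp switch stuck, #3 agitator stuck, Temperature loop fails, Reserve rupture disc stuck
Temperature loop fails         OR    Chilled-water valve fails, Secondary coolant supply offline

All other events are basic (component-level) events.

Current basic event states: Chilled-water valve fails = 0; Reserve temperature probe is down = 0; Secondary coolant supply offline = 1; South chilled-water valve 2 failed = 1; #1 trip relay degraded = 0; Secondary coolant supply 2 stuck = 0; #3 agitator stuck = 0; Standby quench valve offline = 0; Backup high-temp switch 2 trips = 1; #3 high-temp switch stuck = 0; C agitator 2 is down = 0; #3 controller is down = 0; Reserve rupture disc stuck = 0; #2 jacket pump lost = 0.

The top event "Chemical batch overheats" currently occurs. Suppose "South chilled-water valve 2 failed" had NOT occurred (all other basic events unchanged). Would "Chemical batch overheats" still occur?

Yes

Counterfactual: set "South chilled-water valve 2 failed" to not occurred.
Temperature loop fails [OR]: Chilled-water valve fails=not, Secondary coolant supply offline=occurs → at least one input occurs → occurs.
Vent system fails [OR]: #3 high-temp switch stuck=not, #3 agitator stuck=not, Temperature loop fails=occurs, Reserve rupture disc stuck=not → at least one input occurs → occurs.
Cooling jacket lost [AND]: #1 trip relay degraded=not, #3 controller is down=not → not all inputs occur → does not occur.
Agitation branch unavailable [OR]: Vent system fails=occurs, Cooling jacket lost=not, Reserve temperature probe is down=not, Standby quench valve offline=not → at least one input occurs → occurs.
Quench path unavailable [AND]: #2 jacket pump lost=not, Backup high-temp switch 2 trips=occurs → not all inputs occur → does not occur.
Interlock chain fails [AND]: C agitator 2 is down=not, South chilled-water valve 2 failed=not, Secondary coolant supply 2 stuck=not → not all inputs occur → does not occur.
Temperature loop 2 lost [AND]: Quench path unavailable=not, Interlock chain fails=not → not all inputs occur → does not occur.
Chemical batch overheats [OR]: Agitation branch unavailable=occurs, Temperature loop 2 lost=not → at least one input occurs → occurs.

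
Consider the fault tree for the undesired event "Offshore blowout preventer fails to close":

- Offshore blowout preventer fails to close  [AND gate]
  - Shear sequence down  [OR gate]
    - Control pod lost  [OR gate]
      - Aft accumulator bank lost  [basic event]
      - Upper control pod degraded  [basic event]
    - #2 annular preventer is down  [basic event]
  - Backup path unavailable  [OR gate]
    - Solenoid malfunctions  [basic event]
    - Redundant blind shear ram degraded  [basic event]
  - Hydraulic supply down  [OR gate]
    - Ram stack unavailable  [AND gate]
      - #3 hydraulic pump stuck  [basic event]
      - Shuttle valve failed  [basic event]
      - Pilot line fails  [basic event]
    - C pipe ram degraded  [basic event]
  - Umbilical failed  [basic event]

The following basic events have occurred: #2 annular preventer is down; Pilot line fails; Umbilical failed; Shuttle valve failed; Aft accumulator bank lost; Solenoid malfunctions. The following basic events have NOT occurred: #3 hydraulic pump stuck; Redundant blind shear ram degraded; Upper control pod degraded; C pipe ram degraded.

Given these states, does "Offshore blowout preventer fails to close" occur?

Control pod lost [OR]: Aft accumulator bank lost=occurs, Upper control pod degraded=not → at least one input occurs → occurs.
Shear sequence down [OR]: Control pod lost=occurs, #2 annular preventer is down=occurs → at least one input occurs → occurs.
Backup path unavailable [OR]: Solenoid malfunctions=occurs, Redundant blind shear ram degraded=not → at least one input occurs → occurs.
Ram stack unavailable [AND]: #3 hydraulic pump stuck=not, Shuttle valve failed=occurs, Pilot line fails=occurs → not all inputs occur → does not occur.
Hydraulic supply down [OR]: Ram stack unavailable=not, C pipe ram degraded=not → no input occurs → does not occur.
Offshore blowout preventer fails to close [AND]: Shear sequence down=occurs, Backup path unavailable=occurs, Hydraulic supply down=not, Umbilical failed=occurs → not all inputs occur → does not occur.

No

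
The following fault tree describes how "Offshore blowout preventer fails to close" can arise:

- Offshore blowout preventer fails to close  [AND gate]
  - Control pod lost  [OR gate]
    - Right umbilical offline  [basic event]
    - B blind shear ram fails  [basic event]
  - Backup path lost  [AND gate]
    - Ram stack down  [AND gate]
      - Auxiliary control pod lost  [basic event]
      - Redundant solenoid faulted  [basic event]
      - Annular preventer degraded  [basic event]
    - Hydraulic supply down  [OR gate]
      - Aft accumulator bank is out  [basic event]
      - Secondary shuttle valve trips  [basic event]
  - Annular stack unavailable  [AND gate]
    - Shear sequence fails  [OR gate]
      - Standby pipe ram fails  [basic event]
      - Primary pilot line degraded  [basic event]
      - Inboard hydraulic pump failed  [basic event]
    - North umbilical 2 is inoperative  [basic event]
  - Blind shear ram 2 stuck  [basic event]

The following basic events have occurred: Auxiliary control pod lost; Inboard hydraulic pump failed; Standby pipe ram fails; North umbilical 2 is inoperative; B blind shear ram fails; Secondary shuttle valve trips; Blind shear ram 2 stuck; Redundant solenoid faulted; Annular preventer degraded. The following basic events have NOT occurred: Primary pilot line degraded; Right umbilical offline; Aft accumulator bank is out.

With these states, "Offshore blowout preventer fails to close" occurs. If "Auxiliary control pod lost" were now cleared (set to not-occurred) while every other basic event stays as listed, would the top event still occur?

Counterfactual: set "Auxiliary control pod lost" to not occurred.
Control pod lost [OR]: Right umbilical offline=not, B blind shear ram fails=occurs → at least one input occurs → occurs.
Ram stack down [AND]: Auxiliary control pod lost=not, Redundant solenoid faulted=occurs, Annular preventer degraded=occurs → not all inputs occur → does not occur.
Hydraulic supply down [OR]: Aft accumulator bank is out=not, Secondary shuttle valve trips=occurs → at least one input occurs → occurs.
Backup path lost [AND]: Ram stack down=not, Hydraulic supply down=occurs → not all inputs occur → does not occur.
Shear sequence fails [OR]: Standby pipe ram fails=occurs, Primary pilot line degraded=not, Inboard hydraulic pump failed=occurs → at least one input occurs → occurs.
Annular stack unavailable [AND]: Shear sequence fails=occurs, North umbilical 2 is inoperative=occurs → all inputs occur → occurs.
Offshore blowout preventer fails to close [AND]: Control pod lost=occurs, Backup path lost=not, Annular stack unavailable=occurs, Blind shear ram 2 stuck=occurs → not all inputs occur → does not occur.

No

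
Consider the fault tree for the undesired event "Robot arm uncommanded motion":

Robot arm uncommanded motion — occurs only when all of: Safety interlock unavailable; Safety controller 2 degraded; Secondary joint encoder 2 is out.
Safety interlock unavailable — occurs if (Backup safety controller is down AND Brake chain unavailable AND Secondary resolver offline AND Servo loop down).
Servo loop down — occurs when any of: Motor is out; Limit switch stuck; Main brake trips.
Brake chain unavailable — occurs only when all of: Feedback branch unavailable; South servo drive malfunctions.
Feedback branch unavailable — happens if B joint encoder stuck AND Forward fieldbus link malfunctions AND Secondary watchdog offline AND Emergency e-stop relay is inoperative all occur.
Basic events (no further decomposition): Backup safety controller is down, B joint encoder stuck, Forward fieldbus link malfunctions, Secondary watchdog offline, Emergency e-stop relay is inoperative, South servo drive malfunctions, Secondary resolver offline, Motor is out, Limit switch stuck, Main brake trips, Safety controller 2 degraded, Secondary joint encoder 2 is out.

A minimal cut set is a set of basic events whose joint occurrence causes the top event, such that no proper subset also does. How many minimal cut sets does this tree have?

Feedback branch unavailable [AND]: one cut set from each child combined → 1 × 1 × 1 × 1 = 1 cut set(s).
Brake chain unavailable [AND]: one cut set from each child combined → 1 × 1 = 1 cut set(s).
Servo loop down [OR]: union of children's cut sets → 3 cut set(s).
Safety interlock unavailable [AND]: one cut set from each child combined → 1 × 1 × 1 × 3 = 3 cut set(s).
Robot arm uncommanded motion [AND]: one cut set from each child combined → 3 × 1 × 1 = 3 cut set(s).
Minimal cut sets: {B joint encoder stuck, Backup safety controller is down, Emergency e-stop relay is inoperative, Forward fieldbus link malfunctions, Motor is out, Safety controller 2 degraded, Secondary joint encoder 2 is out, Secondary resolver offline, Secondary watchdog offline, South servo drive malfunctions}; {B joint encoder stuck, Backup safety controller is down, Emergency e-stop relay is inoperative, Forward fieldbus link malfunctions, Limit switch stuck, Safety controller 2 degraded, Secondary joint encoder 2 is out, Secondary resolver offline, Secondary watchdog offline, South servo drive malfunctions}; {B joint encoder stuck, Backup safety controller is down, Emergency e-stop relay is inoperative, Forward fieldbus link malfunctions, Main brake trips, Safety controller 2 degraded, Secondary joint encoder 2 is out, Secondary resolver offline, Secondary watchdog offline, South servo drive malfunctions}.

3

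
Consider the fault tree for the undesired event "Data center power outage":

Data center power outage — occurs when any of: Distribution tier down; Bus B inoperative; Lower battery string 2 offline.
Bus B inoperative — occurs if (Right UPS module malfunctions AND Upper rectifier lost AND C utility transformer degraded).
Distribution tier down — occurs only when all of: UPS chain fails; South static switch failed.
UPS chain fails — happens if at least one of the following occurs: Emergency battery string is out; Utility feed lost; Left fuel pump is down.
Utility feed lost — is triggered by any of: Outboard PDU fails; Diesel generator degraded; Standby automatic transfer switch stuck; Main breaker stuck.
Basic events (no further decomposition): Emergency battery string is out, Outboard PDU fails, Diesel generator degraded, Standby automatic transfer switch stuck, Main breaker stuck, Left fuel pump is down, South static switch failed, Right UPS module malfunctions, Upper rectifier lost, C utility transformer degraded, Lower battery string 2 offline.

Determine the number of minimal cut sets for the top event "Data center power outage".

8

Utility feed lost [OR]: union of children's cut sets → 4 cut set(s).
UPS chain fails [OR]: union of children's cut sets → 6 cut set(s).
Distribution tier down [AND]: one cut set from each child combined → 6 × 1 = 6 cut set(s).
Bus B inoperative [AND]: one cut set from each child combined → 1 × 1 × 1 = 1 cut set(s).
Data center power outage [OR]: union of children's cut sets → 8 cut set(s).
Minimal cut sets: {Emergency battery string is out, South static switch failed}; {Outboard PDU fails, South static switch failed}; {Diesel generator degraded, South static switch failed}; {South static switch failed, Standby automatic transfer switch stuck}; {Main breaker stuck, South static switch failed}; {Left fuel pump is down, South static switch failed}; {C utility transformer degraded, Right UPS module malfunctions, Upper rectifier lost}; {Lower battery string 2 offline}.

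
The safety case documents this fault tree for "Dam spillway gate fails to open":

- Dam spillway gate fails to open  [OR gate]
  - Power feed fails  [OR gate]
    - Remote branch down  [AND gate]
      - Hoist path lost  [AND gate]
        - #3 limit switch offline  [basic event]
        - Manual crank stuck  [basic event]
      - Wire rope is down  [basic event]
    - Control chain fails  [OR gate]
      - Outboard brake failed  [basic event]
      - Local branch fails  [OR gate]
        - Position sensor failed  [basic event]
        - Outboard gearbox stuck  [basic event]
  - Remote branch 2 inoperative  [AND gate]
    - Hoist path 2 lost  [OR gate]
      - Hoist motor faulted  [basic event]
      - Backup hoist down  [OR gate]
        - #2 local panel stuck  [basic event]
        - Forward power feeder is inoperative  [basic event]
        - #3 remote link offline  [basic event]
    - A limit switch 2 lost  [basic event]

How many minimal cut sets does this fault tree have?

8

Hoist path lost [AND]: one cut set from each child combined → 1 × 1 = 1 cut set(s).
Remote branch down [AND]: one cut set from each child combined → 1 × 1 = 1 cut set(s).
Local branch fails [OR]: union of children's cut sets → 2 cut set(s).
Control chain fails [OR]: union of children's cut sets → 3 cut set(s).
Power feed fails [OR]: union of children's cut sets → 4 cut set(s).
Backup hoist down [OR]: union of children's cut sets → 3 cut set(s).
Hoist path 2 lost [OR]: union of children's cut sets → 4 cut set(s).
Remote branch 2 inoperative [AND]: one cut set from each child combined → 4 × 1 = 4 cut set(s).
Dam spillway gate fails to open [OR]: union of children's cut sets → 8 cut set(s).
Minimal cut sets: {#3 limit switch offline, Manual crank stuck, Wire rope is down}; {Outboard brake failed}; {Position sensor failed}; {Outboard gearbox stuck}; {A limit switch 2 lost, Hoist motor faulted}; {#2 local panel stuck, A limit switch 2 lost}; {A limit switch 2 lost, Forward power feeder is inoperative}; {#3 remote link offline, A limit switch 2 lost}.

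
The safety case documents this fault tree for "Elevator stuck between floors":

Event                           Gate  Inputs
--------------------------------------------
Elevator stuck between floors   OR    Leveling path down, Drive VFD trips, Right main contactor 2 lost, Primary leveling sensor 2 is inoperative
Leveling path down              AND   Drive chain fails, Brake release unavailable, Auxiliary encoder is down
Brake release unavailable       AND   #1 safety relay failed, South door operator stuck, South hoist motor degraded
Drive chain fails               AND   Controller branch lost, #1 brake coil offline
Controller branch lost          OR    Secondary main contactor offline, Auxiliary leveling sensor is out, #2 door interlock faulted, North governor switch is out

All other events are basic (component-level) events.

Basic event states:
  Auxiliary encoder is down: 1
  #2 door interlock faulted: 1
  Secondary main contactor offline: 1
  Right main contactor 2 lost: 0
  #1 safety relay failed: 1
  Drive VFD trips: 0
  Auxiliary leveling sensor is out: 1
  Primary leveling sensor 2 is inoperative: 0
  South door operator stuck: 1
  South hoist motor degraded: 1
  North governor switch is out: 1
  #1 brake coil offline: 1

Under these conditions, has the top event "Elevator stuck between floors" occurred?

Controller branch lost [OR]: Secondary main contactor offline=occurs, Auxiliary leveling sensor is out=occurs, #2 door interlock faulted=occurs, North governor switch is out=occurs → at least one input occurs → occurs.
Drive chain fails [AND]: Controller branch lost=occurs, #1 brake coil offline=occurs → all inputs occur → occurs.
Brake release unavailable [AND]: #1 safety relay failed=occurs, South door operator stuck=occurs, South hoist motor degraded=occurs → all inputs occur → occurs.
Leveling path down [AND]: Drive chain fails=occurs, Brake release unavailable=occurs, Auxiliary encoder is down=occurs → all inputs occur → occurs.
Elevator stuck between floors [OR]: Leveling path down=occurs, Drive VFD trips=not, Right main contactor 2 lost=not, Primary leveling sensor 2 is inoperative=not → at least one input occurs → occurs.

Yes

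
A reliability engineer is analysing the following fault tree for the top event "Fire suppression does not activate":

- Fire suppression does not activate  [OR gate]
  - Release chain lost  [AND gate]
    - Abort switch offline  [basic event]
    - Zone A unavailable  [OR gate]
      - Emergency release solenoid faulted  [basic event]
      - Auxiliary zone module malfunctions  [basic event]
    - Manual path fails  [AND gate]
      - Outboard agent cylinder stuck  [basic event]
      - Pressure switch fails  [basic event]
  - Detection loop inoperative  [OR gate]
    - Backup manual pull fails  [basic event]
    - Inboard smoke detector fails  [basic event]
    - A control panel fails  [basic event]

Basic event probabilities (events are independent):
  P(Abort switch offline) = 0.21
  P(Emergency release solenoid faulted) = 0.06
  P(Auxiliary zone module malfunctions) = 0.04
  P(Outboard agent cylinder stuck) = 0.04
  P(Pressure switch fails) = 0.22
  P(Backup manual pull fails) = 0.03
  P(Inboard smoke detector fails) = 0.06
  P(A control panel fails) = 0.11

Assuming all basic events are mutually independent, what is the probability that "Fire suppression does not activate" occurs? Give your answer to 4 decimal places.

0.1886

P(Zone A unavailable) [OR] = 1 − (1−0.06) × (1−0.04) = 0.097600
P(Manual path fails) [AND] = 0.04 × 0.22 = 0.008800
P(Release chain lost) [AND] = 0.21 × 0.097600 × 0.008800 = 0.000180
P(Detection loop inoperative) [OR] = 1 − (1−0.03) × (1−0.06) × (1−0.11) = 0.188498
P(Fire suppression does not activate) [OR] = 1 − (1−0.000180) × (1−0.188498) = 0.188644
Rounded to 4 decimal places: P(Fire suppression does not activate) ≈ 0.1886.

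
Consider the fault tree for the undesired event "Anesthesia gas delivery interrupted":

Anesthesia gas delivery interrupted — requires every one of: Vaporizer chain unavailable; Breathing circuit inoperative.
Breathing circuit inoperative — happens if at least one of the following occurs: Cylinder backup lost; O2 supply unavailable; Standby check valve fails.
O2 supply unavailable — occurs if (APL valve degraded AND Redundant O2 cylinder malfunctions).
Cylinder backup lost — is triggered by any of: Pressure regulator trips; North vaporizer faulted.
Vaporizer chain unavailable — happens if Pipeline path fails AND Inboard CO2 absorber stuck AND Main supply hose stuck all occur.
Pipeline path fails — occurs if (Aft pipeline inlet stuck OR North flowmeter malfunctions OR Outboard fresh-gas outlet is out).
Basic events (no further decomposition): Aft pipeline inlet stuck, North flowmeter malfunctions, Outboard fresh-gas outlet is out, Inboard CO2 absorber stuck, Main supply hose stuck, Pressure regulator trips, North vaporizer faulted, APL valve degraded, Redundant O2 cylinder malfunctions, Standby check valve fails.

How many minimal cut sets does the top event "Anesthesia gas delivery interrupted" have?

Pipeline path fails [OR]: union of children's cut sets → 3 cut set(s).
Vaporizer chain unavailable [AND]: one cut set from each child combined → 3 × 1 × 1 = 3 cut set(s).
Cylinder backup lost [OR]: union of children's cut sets → 2 cut set(s).
O2 supply unavailable [AND]: one cut set from each child combined → 1 × 1 = 1 cut set(s).
Breathing circuit inoperative [OR]: union of children's cut sets → 4 cut set(s).
Anesthesia gas delivery interrupted [AND]: one cut set from each child combined → 3 × 4 = 12 cut set(s).

12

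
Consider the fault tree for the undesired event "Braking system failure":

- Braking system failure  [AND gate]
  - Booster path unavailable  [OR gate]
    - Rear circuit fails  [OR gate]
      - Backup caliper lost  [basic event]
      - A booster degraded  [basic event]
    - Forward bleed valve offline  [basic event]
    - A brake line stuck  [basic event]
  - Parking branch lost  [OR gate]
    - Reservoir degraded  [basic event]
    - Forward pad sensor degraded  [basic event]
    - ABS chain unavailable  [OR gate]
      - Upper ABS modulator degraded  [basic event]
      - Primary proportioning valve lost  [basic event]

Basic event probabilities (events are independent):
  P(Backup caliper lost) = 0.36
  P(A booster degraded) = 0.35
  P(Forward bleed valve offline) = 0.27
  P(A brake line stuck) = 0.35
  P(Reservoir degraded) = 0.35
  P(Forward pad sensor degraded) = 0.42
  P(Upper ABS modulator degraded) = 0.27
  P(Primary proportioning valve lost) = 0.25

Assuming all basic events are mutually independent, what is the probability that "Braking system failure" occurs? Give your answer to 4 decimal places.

0.6369

P(Rear circuit fails) [OR] = 1 − (1−0.36) × (1−0.35) = 0.584000
P(Booster path unavailable) [OR] = 1 − (1−0.584000) × (1−0.27) × (1−0.35) = 0.802608
P(ABS chain unavailable) [OR] = 1 − (1−0.27) × (1−0.25) = 0.452500
P(Parking branch lost) [OR] = 1 − (1−0.35) × (1−0.42) × (1−0.452500) = 0.793593
P(Braking system failure) [AND] = 0.802608 × 0.793593 = 0.636944
Rounded to 4 decimal places: P(Braking system failure) ≈ 0.6369.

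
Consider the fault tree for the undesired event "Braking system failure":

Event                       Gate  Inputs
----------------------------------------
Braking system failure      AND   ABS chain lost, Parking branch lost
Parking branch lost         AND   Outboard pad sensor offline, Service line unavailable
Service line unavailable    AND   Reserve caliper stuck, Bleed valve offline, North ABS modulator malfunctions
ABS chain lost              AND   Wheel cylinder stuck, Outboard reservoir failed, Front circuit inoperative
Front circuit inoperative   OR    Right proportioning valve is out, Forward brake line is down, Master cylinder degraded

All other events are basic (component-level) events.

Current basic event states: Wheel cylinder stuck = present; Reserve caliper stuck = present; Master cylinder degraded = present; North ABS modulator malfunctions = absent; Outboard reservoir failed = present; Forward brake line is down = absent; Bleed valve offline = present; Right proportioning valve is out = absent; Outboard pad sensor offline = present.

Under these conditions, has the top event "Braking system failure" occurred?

Front circuit inoperative [OR]: Right proportioning valve is out=not, Forward brake line is down=not, Master cylinder degraded=occurs → at least one input occurs → occurs.
ABS chain lost [AND]: Wheel cylinder stuck=occurs, Outboard reservoir failed=occurs, Front circuit inoperative=occurs → all inputs occur → occurs.
Service line unavailable [AND]: Reserve caliper stuck=occurs, Bleed valve offline=occurs, North ABS modulator malfunctions=not → not all inputs occur → does not occur.
Parking branch lost [AND]: Outboard pad sensor offline=occurs, Service line unavailable=not → not all inputs occur → does not occur.
Braking system failure [AND]: ABS chain lost=occurs, Parking branch lost=not → not all inputs occur → does not occur.

No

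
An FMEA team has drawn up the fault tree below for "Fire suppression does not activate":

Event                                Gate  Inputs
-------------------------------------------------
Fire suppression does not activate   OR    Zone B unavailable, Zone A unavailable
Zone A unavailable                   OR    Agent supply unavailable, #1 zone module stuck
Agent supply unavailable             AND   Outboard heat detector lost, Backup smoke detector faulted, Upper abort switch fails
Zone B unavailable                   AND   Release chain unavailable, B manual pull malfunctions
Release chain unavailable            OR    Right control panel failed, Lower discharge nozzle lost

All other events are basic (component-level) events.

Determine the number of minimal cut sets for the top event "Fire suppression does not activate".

Release chain unavailable [OR]: union of children's cut sets → 2 cut set(s).
Zone B unavailable [AND]: one cut set from each child combined → 2 × 1 = 2 cut set(s).
Agent supply unavailable [AND]: one cut set from each child combined → 1 × 1 × 1 = 1 cut set(s).
Zone A unavailable [OR]: union of children's cut sets → 2 cut set(s).
Fire suppression does not activate [OR]: union of children's cut sets → 4 cut set(s).
Minimal cut sets: {B manual pull malfunctions, Right control panel failed}; {B manual pull malfunctions, Lower discharge nozzle lost}; {Backup smoke detector faulted, Outboard heat detector lost, Upper abort switch fails}; {#1 zone module stuck}.

4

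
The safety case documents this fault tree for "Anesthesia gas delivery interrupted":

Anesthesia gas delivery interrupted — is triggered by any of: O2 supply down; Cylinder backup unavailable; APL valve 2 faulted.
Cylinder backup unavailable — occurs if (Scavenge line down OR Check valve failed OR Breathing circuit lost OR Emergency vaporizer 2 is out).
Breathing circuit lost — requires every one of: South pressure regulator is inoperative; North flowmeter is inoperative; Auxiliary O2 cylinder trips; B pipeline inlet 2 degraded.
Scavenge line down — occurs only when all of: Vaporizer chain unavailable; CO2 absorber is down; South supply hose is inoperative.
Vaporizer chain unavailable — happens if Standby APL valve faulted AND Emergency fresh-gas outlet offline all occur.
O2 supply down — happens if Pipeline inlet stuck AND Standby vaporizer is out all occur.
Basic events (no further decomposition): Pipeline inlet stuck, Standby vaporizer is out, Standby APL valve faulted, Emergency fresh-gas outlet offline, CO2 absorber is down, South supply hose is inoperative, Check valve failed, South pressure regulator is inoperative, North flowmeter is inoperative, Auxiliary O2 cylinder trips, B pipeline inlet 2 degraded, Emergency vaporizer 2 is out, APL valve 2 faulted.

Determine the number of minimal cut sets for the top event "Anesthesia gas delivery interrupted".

O2 supply down [AND]: one cut set from each child combined → 1 × 1 = 1 cut set(s).
Vaporizer chain unavailable [AND]: one cut set from each child combined → 1 × 1 = 1 cut set(s).
Scavenge line down [AND]: one cut set from each child combined → 1 × 1 × 1 = 1 cut set(s).
Breathing circuit lost [AND]: one cut set from each child combined → 1 × 1 × 1 × 1 = 1 cut set(s).
Cylinder backup unavailable [OR]: union of children's cut sets → 4 cut set(s).
Anesthesia gas delivery interrupted [OR]: union of children's cut sets → 6 cut set(s).
Minimal cut sets: {Pipeline inlet stuck, Standby vaporizer is out}; {CO2 absorber is down, Emergency fresh-gas outlet offline, South supply hose is inoperative, Standby APL valve faulted}; {Check valve failed}; {Auxiliary O2 cylinder trips, B pipeline inlet 2 degraded, North flowmeter is inoperative, South pressure regulator is inoperative}; {Emergency vaporizer 2 is out}; {APL valve 2 faulted}.

6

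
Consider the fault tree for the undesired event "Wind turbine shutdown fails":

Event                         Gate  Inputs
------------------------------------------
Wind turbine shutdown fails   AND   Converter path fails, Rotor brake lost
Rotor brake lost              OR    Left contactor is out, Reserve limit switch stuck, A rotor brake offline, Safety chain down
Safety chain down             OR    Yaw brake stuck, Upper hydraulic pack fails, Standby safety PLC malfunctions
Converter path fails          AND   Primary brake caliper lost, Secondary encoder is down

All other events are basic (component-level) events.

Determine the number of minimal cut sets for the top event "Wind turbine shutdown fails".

6

Converter path fails [AND]: one cut set from each child combined → 1 × 1 = 1 cut set(s).
Safety chain down [OR]: union of children's cut sets → 3 cut set(s).
Rotor brake lost [OR]: union of children's cut sets → 6 cut set(s).
Wind turbine shutdown fails [AND]: one cut set from each child combined → 1 × 6 = 6 cut set(s).
Minimal cut sets: {Left contactor is out, Primary brake caliper lost, Secondary encoder is down}; {Primary brake caliper lost, Reserve limit switch stuck, Secondary encoder is down}; {A rotor brake offline, Primary brake caliper lost, Secondary encoder is down}; {Primary brake caliper lost, Secondary encoder is down, Yaw brake stuck}; {Primary brake caliper lost, Secondary encoder is down, Upper hydraulic pack fails}; {Primary brake caliper lost, Secondary encoder is down, Standby safety PLC malfunctions}.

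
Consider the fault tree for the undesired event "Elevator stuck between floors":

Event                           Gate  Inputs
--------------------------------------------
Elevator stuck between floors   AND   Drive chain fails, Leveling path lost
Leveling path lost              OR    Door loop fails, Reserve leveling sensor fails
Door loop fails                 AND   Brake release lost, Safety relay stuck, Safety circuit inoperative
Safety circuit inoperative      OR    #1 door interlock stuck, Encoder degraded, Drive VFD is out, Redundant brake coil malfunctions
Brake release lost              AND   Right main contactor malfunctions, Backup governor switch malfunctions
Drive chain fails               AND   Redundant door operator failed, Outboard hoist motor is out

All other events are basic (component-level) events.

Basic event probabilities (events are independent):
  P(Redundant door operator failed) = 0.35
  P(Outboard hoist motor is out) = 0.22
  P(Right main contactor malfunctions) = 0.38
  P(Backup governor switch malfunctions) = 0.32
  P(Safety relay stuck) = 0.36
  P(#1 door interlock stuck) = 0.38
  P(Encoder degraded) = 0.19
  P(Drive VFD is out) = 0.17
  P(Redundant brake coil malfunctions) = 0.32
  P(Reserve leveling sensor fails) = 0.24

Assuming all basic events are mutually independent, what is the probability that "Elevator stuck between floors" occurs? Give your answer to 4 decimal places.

P(Drive chain fails) [AND] = 0.35 × 0.22 = 0.077000
P(Brake release lost) [AND] = 0.38 × 0.32 = 0.121600
P(Safety circuit inoperative) [OR] = 1 − (1−0.38) × (1−0.19) × (1−0.17) × (1−0.32) = 0.716558
P(Door loop fails) [AND] = 0.121600 × 0.36 × 0.716558 = 0.031368
P(Leveling path lost) [OR] = 1 − (1−0.031368) × (1−0.24) = 0.263840
P(Elevator stuck between floors) [AND] = 0.077000 × 0.263840 = 0.020316
Rounded to 4 decimal places: P(Elevator stuck between floors) ≈ 0.0203.

0.0203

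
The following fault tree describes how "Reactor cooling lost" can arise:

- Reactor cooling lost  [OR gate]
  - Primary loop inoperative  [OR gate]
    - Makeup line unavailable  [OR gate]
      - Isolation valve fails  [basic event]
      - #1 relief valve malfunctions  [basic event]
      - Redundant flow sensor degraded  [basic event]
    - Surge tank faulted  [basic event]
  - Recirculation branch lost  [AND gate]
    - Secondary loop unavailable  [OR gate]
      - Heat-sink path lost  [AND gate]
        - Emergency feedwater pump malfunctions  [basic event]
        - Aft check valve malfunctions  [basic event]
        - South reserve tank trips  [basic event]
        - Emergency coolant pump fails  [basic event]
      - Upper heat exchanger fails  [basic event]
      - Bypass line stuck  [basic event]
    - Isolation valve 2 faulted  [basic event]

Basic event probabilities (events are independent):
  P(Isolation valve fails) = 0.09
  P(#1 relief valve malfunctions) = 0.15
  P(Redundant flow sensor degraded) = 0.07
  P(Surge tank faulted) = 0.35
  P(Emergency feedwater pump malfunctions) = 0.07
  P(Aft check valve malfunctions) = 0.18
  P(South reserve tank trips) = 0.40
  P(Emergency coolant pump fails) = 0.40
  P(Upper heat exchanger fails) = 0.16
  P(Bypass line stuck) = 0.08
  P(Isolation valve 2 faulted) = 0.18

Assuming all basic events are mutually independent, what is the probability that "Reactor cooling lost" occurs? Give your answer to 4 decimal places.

P(Makeup line unavailable) [OR] = 1 − (1−0.09) × (1−0.15) × (1−0.07) = 0.280645
P(Primary loop inoperative) [OR] = 1 − (1−0.280645) × (1−0.35) = 0.532419
P(Heat-sink path lost) [AND] = 0.07 × 0.18 × 0.40 × 0.40 = 0.002016
P(Secondary loop unavailable) [OR] = 1 − (1−0.002016) × (1−0.16) × (1−0.08) = 0.228758
P(Recirculation branch lost) [AND] = 0.228758 × 0.18 = 0.041176
P(Reactor cooling lost) [OR] = 1 − (1−0.532419) × (1−0.041176) = 0.551672
Rounded to 4 decimal places: P(Reactor cooling lost) ≈ 0.5517.

0.5517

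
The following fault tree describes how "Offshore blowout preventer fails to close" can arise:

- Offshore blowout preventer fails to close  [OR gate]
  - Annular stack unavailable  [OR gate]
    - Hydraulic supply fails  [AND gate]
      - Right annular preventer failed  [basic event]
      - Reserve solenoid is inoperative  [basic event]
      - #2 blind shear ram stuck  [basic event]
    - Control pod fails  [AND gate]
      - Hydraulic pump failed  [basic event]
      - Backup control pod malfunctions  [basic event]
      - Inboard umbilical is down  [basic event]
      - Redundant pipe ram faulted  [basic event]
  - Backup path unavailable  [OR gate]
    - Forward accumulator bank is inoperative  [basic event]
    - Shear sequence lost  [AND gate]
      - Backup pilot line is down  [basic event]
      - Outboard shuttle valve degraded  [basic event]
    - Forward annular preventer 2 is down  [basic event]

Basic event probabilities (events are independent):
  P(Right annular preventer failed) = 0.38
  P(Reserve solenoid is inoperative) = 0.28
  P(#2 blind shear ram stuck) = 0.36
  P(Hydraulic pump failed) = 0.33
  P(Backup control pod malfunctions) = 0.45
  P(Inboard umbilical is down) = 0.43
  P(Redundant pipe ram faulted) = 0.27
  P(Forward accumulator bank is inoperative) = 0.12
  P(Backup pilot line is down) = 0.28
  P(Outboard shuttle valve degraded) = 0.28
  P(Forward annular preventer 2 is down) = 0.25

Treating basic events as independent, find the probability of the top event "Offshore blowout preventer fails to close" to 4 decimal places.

P(Hydraulic supply fails) [AND] = 0.38 × 0.28 × 0.36 = 0.038304
P(Control pod fails) [AND] = 0.33 × 0.45 × 0.43 × 0.27 = 0.017241
P(Annular stack unavailable) [OR] = 1 − (1−0.038304) × (1−0.017241) = 0.054885
P(Shear sequence lost) [AND] = 0.28 × 0.28 = 0.078400
P(Backup path unavailable) [OR] = 1 − (1−0.12) × (1−0.078400) × (1−0.25) = 0.391744
P(Offshore blowout preventer fails to close) [OR] = 1 − (1−0.054885) × (1−0.391744) = 0.425128
Rounded to 4 decimal places: P(Offshore blowout preventer fails to close) ≈ 0.4251.

0.4251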